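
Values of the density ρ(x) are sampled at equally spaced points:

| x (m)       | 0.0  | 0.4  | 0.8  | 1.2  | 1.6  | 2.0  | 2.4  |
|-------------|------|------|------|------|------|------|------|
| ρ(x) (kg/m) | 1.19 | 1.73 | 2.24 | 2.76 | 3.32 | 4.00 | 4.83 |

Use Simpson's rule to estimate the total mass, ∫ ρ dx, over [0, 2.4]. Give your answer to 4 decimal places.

h = 0.4, n = 6.
(h/3)·[y₀ + 4y₁ + 2y₂ + 4y₃ + 2y₄ + 4y₅ + y₆] = 0.133333·(51.10) = 6.8133.

6.8133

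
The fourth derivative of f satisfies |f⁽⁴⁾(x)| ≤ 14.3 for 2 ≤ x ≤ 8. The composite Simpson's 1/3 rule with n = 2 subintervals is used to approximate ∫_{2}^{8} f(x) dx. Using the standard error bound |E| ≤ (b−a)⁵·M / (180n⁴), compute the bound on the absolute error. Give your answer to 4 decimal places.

38.6100

|E| ≤ (6)⁵·14.3 / (180·2⁴) = 111196.8/2880 = 38.6100.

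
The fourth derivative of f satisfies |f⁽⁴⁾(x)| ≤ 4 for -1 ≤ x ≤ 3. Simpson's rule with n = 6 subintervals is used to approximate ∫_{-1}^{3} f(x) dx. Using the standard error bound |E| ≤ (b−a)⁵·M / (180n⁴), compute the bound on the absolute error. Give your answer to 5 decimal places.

|E| ≤ (4)⁵·4 / (180·6⁴) = 4096/233280 = 0.01756.

0.01756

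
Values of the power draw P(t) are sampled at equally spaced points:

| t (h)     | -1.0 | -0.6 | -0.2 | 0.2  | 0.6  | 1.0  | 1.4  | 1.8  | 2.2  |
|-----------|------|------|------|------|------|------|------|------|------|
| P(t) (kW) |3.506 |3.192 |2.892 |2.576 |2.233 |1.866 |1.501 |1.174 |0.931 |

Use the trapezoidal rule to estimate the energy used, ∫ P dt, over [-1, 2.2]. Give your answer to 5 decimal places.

h = 0.4, n = 8.
(h/2)·[y₀ + 2y₁ + 2y₂ + 2y₃ + 2y₄ + 2y₅ + 2y₆ + 2y₇ + y₈] = 0.2·(35.305) = 7.06100.

7.06100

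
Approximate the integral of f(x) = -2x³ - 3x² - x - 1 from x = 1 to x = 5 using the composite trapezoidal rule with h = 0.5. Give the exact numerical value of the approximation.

h = (5 − 1)/8 = 0.5.
Nodes x₀,…,x₈ = 1, 1.5, 2, 2.5, 3, 3.5, 4, 4.5, 5.
f(x) = -2x³ - 3x² - x - 1: f₀=-7, f₁=-16, f₂=-31, f₃=-53.5, f₄=-85, f₅=-127, f₆=-181, f₇=-248.5, f₈=-331.
(h/2)·[f₀ + 2f₁ + 2f₂ + 2f₃ + 2f₄ + 2f₅ + 2f₆ + 2f₇ + f₈] = 0.25·(-1822) = -455.5.

-455.5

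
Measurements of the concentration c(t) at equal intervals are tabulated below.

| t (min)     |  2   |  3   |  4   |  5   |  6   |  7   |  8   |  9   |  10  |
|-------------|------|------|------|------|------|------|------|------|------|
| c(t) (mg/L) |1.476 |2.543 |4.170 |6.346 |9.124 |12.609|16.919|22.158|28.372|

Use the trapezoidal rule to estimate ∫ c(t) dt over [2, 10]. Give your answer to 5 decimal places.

h = 1, n = 8.
(h/2)·[y₀ + 2y₁ + 2y₂ + 2y₃ + 2y₄ + 2y₅ + 2y₆ + 2y₇ + y₈] = 0.5·(177.586) = 88.79300.

88.79300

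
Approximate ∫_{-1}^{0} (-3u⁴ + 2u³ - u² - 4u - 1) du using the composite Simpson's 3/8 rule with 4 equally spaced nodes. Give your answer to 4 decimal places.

-0.4444

h = (0 − (-1))/3 = 0.333333.
Nodes u₀,…,u₃ = -1, -0.666667, -0.333333, 0.
f(u) = -3u⁴ + 2u³ - u² - 4u - 1: f₀=-3, f₁=0.037037, f₂=0.111111, f₃=-1.
(3h/8)·[f₀ + 3f₁ + 3f₂ + f₃] = 0.125·(-3.555556) = -0.4444.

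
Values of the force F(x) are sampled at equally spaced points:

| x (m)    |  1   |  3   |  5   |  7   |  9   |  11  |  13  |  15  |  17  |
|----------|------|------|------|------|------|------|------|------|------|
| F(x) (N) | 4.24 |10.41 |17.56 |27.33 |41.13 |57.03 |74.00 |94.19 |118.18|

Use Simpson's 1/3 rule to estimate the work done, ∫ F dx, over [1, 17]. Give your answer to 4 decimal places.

h = 2, n = 8.
(h/3)·[y₀ + 4y₁ + 2y₂ + 4y₃ + 2y₄ + 4y₅ + 2y₆ + 4y₇ + y₈] = 0.666667·(1143.64) = 762.4267.

762.4267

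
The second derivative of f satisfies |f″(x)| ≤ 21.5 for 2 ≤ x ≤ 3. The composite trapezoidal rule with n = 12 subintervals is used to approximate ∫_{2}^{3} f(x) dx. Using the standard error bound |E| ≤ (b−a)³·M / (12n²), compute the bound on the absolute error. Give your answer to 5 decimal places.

0.01244

|E| ≤ (1)³·21.5 / (12·12²) = 21.5/1728 = 0.01244.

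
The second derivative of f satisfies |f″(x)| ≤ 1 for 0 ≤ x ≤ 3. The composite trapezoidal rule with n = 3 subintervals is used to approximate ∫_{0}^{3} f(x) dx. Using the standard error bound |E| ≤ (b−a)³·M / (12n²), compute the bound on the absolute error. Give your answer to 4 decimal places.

0.2500

|E| ≤ (3)³·1 / (12·3²) = 27/108 = 0.2500.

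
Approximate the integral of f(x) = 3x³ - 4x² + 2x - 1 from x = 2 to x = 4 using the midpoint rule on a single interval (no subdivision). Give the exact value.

M = (b−a)·f(3) = 2·(50) = 100.

100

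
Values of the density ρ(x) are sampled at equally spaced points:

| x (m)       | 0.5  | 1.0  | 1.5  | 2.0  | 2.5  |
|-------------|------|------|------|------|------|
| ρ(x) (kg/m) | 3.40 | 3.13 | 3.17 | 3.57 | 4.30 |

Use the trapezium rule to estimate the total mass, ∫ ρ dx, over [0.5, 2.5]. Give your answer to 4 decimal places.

h = 0.5, n = 4.
(h/2)·[y₀ + 2y₁ + 2y₂ + 2y₃ + y₄] = 0.25·(27.44) = 6.8600.

6.8600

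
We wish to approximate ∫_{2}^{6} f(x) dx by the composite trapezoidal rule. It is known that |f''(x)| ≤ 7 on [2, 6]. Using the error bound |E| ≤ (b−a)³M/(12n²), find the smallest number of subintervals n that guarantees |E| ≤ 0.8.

7

Need 448/(12n²) ≤ 0.8.
n² ≥ 448/(12·0.8) = 46.6667 ⇒ n ≥ 6.8313, so the smallest n is 7.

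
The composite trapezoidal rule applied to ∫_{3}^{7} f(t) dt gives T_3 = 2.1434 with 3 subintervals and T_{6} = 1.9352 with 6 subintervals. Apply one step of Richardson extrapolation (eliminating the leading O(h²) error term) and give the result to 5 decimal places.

R = (4·T_{6} − T_3) / 3 = (4·1.9352 − 2.1434)/3 = (5.5974)/3 = 1.86580.

1.86580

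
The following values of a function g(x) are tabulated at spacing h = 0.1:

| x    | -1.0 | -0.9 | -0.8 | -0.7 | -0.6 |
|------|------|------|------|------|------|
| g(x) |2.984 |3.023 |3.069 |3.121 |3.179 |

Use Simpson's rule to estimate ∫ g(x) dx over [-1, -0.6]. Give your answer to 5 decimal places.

h = 0.1, n = 4.
(h/3)·[y₀ + 4y₁ + 2y₂ + 4y₃ + y₄] = 0.033333·(36.877) = 1.22923.

1.22923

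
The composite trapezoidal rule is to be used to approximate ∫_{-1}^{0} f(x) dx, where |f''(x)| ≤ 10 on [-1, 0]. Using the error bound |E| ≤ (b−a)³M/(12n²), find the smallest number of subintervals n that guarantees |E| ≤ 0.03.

6

Need 10/(12n²) ≤ 0.03.
n² ≥ 10/(12·0.03) = 27.7778 ⇒ n ≥ 5.2705, so the smallest n is 6.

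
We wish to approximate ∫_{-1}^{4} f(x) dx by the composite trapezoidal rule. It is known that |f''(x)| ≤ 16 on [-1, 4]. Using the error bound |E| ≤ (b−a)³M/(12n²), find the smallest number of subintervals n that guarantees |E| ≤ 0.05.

58

Need 2000/(12n²) ≤ 0.05.
n² ≥ 2000/(12·0.05) = 3333.33 ⇒ n ≥ 57.7350, so the smallest n is 58.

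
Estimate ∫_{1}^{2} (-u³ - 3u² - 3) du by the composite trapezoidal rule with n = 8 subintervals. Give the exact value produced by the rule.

h = (2 − 1)/8 = 0.125.
Nodes u₀,…,u₈ = 1, 1.125, 1.25, 1.375, 1.5, 1.625, 1.75, 1.875, 2.
f(u) = -u³ - 3u² - 3: f₀=-7, f₁=-8.220703125, f₂=-9.640625, f₃=-11.271484375, f₄=-13.125, f₅=-15.212890625, f₆=-17.546875, f₇=-20.138671875, f₈=-23.
(h/2)·[f₀ + 2f₁ + 2f₂ + 2f₃ + 2f₄ + 2f₅ + 2f₆ + 2f₇ + f₈] = 0.0625·(-220.3125) = -13.76953125.

-13.76953125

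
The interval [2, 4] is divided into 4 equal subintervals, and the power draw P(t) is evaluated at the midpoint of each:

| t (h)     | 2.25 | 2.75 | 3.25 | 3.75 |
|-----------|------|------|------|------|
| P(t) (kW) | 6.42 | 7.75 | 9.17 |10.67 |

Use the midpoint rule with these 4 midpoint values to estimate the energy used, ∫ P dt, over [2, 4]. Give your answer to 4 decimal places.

17.0050

h = 0.5, n = 4.
h·[y(m₁) + y(m₂) + y(m₃) + y(m₄)] = 0.5·(34.01) = 17.0050.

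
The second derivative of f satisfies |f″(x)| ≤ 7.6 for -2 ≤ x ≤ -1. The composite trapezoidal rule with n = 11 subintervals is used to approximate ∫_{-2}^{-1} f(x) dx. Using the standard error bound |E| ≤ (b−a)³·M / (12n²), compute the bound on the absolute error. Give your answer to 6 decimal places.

|E| ≤ (1)³·7.6 / (12·11²) = 7.6/1452 = 0.005234.

0.005234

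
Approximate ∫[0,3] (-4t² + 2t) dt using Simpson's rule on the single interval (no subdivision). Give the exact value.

S = (b−a)/6 · [f(0) + 4f(1.5) + f(3)] = 0.5·[0 + 4·(-6) + (-30)] = -27.

-27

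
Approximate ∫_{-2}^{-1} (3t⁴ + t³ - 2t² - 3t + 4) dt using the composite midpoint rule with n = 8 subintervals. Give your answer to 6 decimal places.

h = (-1 − (-2))/8 = 0.125.
Midpoints m₁,…,m₈ = -1.9375, -1.8125, -1.6875, -1.5625, -1.4375, -1.3125, -1.1875, -1.0625.
f(m₁)=37.3069305419921875, f(m₂)=29.2895965576171875, f(m₃)=22.8892059326171875, f(m₄)=17.8713836669921875, f(m₅)=14.0193328857421875, f(m₆)=11.1338348388671875, f(m₇)=9.0332489013671875, f(m₈)=7.5535125732421875.
h·[f(m₁) + f(m₂) + f(m₃) + f(m₄) + f(m₅) + f(m₆) + f(m₇) + f(m₈)] = 0.125·(149.0970458984375) = 18.637131.

18.637131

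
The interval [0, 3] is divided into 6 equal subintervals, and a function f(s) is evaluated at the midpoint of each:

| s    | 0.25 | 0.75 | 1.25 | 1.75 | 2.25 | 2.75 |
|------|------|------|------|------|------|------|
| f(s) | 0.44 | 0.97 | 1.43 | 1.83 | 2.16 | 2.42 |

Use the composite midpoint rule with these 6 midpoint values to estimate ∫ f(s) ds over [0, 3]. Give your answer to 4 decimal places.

h = 0.5, n = 6.
h·[y(m₁) + y(m₂) + y(m₃) + y(m₄) + y(m₅) + y(m₆)] = 0.5·(9.25) = 4.6250.

4.6250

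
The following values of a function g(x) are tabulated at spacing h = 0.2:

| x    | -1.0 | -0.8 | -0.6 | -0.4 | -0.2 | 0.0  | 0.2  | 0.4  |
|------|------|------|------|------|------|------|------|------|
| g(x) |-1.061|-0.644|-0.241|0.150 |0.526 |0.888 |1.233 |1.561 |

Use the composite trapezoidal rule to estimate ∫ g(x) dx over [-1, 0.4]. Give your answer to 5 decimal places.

h = 0.2, n = 7.
(h/2)·[y₀ + 2y₁ + 2y₂ + 2y₃ + 2y₄ + 2y₅ + 2y₆ + y₇] = 0.1·(4.324) = 0.43240.

0.43240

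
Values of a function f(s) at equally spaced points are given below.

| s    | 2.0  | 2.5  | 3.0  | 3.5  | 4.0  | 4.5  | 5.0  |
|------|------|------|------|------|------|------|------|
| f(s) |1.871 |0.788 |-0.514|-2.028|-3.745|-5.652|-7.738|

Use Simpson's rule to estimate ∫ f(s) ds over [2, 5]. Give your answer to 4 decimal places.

-6.9922

h = 0.5, n = 6.
(h/3)·[y₀ + 4y₁ + 2y₂ + 4y₃ + 2y₄ + 4y₅ + y₆] = 0.166667·(-41.953) = -6.9922.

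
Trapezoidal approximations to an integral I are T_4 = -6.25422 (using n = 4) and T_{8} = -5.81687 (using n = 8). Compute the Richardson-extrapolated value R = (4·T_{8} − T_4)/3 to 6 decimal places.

R = (4·T_{8} − T_4) / 3 = (4·(-5.81687) − (-6.25422))/3 = (-17.01326)/3 = -5.671087.

-5.671087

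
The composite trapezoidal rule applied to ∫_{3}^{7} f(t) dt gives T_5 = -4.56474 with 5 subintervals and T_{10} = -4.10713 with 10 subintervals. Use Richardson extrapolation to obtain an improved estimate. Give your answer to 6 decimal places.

R = (4·T_{10} − T_5) / 3 = (4·(-4.10713) − (-4.56474))/3 = (-11.86378)/3 = -3.954593.

-3.954593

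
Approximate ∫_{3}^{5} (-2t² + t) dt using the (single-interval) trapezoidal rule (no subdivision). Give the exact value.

-60

T = (b−a)/2 · [f(3) + f(5)] = 1·[(-15) + (-45)] = -60.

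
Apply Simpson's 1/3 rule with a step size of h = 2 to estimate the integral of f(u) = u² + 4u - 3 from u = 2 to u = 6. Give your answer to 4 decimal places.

h = (6 − 2)/2 = 2.
Nodes u₀,…,u₂ = 2, 4, 6.
f(u) = u² + 4u - 3: f₀=9, f₁=29, f₂=57.
(h/3)·[f₀ + 4f₁ + f₂] = 0.666667·(182) = 121.3333.

121.3333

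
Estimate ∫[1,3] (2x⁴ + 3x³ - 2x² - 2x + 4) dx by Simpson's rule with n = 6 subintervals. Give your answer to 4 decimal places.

139.4733

h = (3 − 1)/6 = 0.333333.
Nodes x₀,…,x₆ = 1, 1.333333, 1.666667, 2, 2.333333, 2.666667, 3.
f(x) = 2x⁴ + 3x³ - 2x² - 2x + 4: f₀=5, f₁=11.209877, f₂=24.432099, f₃=48, f₄=85.839506, f₅=142.469136, f₆=223.
(h/3)·[f₀ + 4f₁ + 2f₂ + 4f₃ + 2f₄ + 4f₅ + f₆] = 0.111111·(1255.259259) = 139.4733.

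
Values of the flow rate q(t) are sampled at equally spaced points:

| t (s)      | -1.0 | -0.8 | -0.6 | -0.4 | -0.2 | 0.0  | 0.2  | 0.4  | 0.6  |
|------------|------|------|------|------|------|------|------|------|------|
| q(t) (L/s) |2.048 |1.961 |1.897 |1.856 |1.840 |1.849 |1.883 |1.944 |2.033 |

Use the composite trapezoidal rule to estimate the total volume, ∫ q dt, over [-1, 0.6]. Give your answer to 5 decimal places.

h = 0.2, n = 8.
(h/2)·[y₀ + 2y₁ + 2y₂ + 2y₃ + 2y₄ + 2y₅ + 2y₆ + 2y₇ + y₈] = 0.1·(30.541) = 3.05410.

3.05410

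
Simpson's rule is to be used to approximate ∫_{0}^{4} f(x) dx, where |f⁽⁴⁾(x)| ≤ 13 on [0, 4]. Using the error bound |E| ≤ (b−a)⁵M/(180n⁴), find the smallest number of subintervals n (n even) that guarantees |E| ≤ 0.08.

6

Need 13312/(180n⁴) ≤ 0.08.
n⁴ ≥ 13312/(180·0.08) = 924.444 ⇒ n ≥ 5.5140, so the smallest even n is 6. (n must be even for Simpson's rule.)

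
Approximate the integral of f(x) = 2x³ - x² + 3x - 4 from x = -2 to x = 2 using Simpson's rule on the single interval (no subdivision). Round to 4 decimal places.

-21.3333

S = (b−a)/6 · [f(-2) + 4f(0) + f(2)] = 0.666667·[(-30) + 4·(-4) + 14] = -21.3333.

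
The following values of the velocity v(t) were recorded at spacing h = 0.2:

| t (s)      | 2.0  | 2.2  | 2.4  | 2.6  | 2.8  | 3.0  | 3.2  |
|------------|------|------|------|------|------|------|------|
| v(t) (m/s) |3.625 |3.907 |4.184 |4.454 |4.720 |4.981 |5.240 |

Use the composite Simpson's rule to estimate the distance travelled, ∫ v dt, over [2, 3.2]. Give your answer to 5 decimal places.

h = 0.2, n = 6.
(h/3)·[y₀ + 4y₁ + 2y₂ + 4y₃ + 2y₄ + 4y₅ + y₆] = 0.066667·(80.041) = 5.33607.

5.33607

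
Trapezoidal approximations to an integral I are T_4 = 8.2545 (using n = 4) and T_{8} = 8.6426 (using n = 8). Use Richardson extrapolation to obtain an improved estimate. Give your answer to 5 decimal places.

8.77197

R = (4·T_{8} − T_4) / 3 = (4·8.6426 − 8.2545)/3 = (26.3159)/3 = 8.77197.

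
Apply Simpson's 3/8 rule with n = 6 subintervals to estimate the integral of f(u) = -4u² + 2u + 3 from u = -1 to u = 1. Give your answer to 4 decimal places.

3.3333

h = (1 − (-1))/6 = 0.333333.
Nodes u₀,…,u₆ = -1, -0.666667, -0.333333, 0, 0.333333, 0.666667, 1.
f(u) = -4u² + 2u + 3: f₀=-3, f₁=-0.111111, f₂=1.888889, f₃=3, f₄=3.222222, f₅=2.555556, f₆=1.
(3h/8)·[f₀ + 3f₁ + 3f₂ + 2f₃ + 3f₄ + 3f₅ + f₆] = 0.125·(26.666667) = 3.3333.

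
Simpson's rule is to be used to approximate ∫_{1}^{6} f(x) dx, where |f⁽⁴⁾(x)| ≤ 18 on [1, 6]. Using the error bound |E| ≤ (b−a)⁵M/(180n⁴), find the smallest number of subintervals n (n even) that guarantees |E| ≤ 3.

4

Need 56250/(180n⁴) ≤ 3.
n⁴ ≥ 56250/(180·3) = 104.167 ⇒ n ≥ 3.1947, so the smallest even n is 4. (n must be even for Simpson's rule.)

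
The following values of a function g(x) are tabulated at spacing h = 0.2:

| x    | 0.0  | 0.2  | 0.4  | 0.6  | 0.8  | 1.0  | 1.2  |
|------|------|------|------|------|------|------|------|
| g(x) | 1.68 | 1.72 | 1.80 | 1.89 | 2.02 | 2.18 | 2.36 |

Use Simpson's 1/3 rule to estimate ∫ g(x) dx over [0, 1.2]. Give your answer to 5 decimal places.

h = 0.2, n = 6.
(h/3)·[y₀ + 4y₁ + 2y₂ + 4y₃ + 2y₄ + 4y₅ + y₆] = 0.066667·(34.84) = 2.32267.

2.32267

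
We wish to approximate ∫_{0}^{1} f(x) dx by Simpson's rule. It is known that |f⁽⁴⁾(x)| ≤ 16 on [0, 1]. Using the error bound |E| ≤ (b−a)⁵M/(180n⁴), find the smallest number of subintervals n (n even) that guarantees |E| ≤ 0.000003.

Need 16/(180n⁴) ≤ 0.000003.
n⁴ ≥ 16/(180·0.000003) = 29629.6 ⇒ n ≥ 13.1199, so the smallest even n is 14. (n must be even for Simpson's rule.)

14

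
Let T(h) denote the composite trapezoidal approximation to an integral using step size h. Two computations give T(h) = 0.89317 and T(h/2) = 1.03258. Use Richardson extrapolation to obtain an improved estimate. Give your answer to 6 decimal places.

1.079050

R = (4·T(h/2) − T(h)) / 3 = (4·1.03258 − 0.89317)/3 = (3.23715)/3 = 1.079050.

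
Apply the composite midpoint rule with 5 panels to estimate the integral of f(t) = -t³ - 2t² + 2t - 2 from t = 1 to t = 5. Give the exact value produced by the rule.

-220.32

h = (5 − 1)/5 = 0.8.
Midpoints m₁,…,m₅ = 1.4, 2.2, 3, 3.8, 4.6.
f(m₁)=-5.864, f(m₂)=-17.928, f(m₃)=-41, f(m₄)=-78.152, f(m₅)=-132.456.
h·[f(m₁) + f(m₂) + f(m₃) + f(m₄) + f(m₅)] = 0.8·(-275.4) = -220.32.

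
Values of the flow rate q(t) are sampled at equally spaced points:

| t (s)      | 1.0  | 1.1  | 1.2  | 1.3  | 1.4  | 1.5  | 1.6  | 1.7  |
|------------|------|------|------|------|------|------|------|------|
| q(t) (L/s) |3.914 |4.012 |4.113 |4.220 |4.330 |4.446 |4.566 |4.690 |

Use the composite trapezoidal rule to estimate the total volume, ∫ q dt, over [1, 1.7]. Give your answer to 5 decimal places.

h = 0.1, n = 7.
(h/2)·[y₀ + 2y₁ + 2y₂ + 2y₃ + 2y₄ + 2y₅ + 2y₆ + y₇] = 0.05·(59.978) = 2.99890.

2.99890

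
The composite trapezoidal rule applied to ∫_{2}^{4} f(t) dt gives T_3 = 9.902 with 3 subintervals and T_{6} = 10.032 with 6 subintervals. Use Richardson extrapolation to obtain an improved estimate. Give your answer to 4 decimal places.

10.0753

R = (4·T_{6} − T_3) / 3 = (4·10.032 − 9.902)/3 = (30.226)/3 = 10.0753.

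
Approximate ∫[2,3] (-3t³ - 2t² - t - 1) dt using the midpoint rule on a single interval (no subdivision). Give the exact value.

-62.875

M = (b−a)·f(2.5) = 1·(-62.875) = -62.875.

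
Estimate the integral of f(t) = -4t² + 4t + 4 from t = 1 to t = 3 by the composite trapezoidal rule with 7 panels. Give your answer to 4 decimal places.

-10.7755

h = (3 − 1)/7 = 0.285714.
Nodes t₀,…,t₇ = 1, 1.285714, 1.571429, 1.857143, 2.142857, 2.428571, 2.714286, 3.
f(t) = -4t² + 4t + 4: f₀=4, f₁=2.530612, f₂=0.408163, f₃=-2.367347, f₄=-5.795918, f₅=-9.877551, f₆=-14.612245, f₇=-20.
(h/2)·[f₀ + 2f₁ + 2f₂ + 2f₃ + 2f₄ + 2f₅ + 2f₆ + f₇] = 0.142857·(-75.428571) = -10.7755.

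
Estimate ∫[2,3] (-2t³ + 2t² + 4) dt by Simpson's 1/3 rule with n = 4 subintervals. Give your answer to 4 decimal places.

-15.8333

h = (3 − 2)/4 = 0.25.
Nodes t₀,…,t₄ = 2, 2.25, 2.5, 2.75, 3.
f(t) = -2t³ + 2t² + 4: f₀=-4, f₁=-8.65625, f₂=-14.75, f₃=-22.46875, f₄=-32.
(h/3)·[f₀ + 4f₁ + 2f₂ + 4f₃ + f₄] = 0.083333·(-190) = -15.8333.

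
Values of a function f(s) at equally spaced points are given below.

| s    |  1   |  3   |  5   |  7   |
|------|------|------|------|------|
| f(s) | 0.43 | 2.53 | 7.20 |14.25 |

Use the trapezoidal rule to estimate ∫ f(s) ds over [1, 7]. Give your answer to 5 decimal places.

34.14000

h = 2, n = 3.
(h/2)·[y₀ + 2y₁ + 2y₂ + y₃] = 1·(34.14) = 34.14000.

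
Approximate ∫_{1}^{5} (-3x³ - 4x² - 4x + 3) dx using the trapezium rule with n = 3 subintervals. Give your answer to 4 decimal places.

-706.0741

h = (5 − 1)/3 = 1.333333.
Nodes x₀,…,x₃ = 1, 2.333333, 3.666667, 5.
f(x) = -3x³ - 4x² - 4x + 3: f₀=-8, f₁=-66.222222, f₂=-213.333333, f₃=-492.
(h/2)·[f₀ + 2f₁ + 2f₂ + f₃] = 0.666667·(-1059.111111) = -706.0741.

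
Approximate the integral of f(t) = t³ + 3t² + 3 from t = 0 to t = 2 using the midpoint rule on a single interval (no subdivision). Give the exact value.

14

M = (b−a)·f(1) = 2·(7) = 14.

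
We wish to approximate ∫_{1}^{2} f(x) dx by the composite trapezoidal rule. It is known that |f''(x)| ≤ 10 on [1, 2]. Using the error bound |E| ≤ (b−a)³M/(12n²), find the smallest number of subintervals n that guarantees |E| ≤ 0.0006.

38

Need 10/(12n²) ≤ 0.0006.
n² ≥ 10/(12·0.0006) = 1388.89 ⇒ n ≥ 37.2678, so the smallest n is 38.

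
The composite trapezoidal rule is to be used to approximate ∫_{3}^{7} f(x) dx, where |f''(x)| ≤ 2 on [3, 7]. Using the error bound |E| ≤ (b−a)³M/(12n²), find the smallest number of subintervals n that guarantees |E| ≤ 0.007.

Need 128/(12n²) ≤ 0.007.
n² ≥ 128/(12·0.007) = 1523.81 ⇒ n ≥ 39.0360, so the smallest n is 40.

40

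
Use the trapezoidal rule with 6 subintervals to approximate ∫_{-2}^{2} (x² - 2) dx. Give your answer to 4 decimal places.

h = (2 − (-2))/6 = 0.666667.
Nodes x₀,…,x₆ = -2, -1.333333, -0.666667, 0, 0.666667, 1.333333, 2.
f(x) = x² - 2: f₀=2, f₁=-0.222222, f₂=-1.555556, f₃=-2, f₄=-1.555556, f₅=-0.222222, f₆=2.
(h/2)·[f₀ + 2f₁ + 2f₂ + 2f₃ + 2f₄ + 2f₅ + f₆] = 0.333333·(-7.111111) = -2.3704.

-2.3704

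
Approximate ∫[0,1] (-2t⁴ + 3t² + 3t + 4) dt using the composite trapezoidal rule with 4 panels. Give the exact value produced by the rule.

h = (1 − 0)/4 = 0.25.
Nodes t₀,…,t₄ = 0, 0.25, 0.5, 0.75, 1.
f(t) = -2t⁴ + 3t² + 3t + 4: f₀=4, f₁=4.9296875, f₂=6.125, f₃=7.3046875, f₄=8.
(h/2)·[f₀ + 2f₁ + 2f₂ + 2f₃ + f₄] = 0.125·(48.71875) = 6.08984375.

6.08984375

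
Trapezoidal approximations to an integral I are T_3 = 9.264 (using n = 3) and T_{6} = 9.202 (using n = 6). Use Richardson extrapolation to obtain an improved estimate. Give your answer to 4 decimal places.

9.1813

R = (4·T_{6} − T_3) / 3 = (4·9.202 − 9.264)/3 = (27.544)/3 = 9.1813.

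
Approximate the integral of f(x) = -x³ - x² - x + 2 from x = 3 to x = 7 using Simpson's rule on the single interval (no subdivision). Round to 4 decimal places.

-697.3333

S = (b−a)/6 · [f(3) + 4f(5) + f(7)] = 0.666667·[(-37) + 4·(-153) + (-397)] = -697.3333.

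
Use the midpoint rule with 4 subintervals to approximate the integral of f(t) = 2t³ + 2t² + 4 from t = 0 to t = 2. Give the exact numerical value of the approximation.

21

h = (2 − 0)/4 = 0.5.
Midpoints m₁,…,m₄ = 0.25, 0.75, 1.25, 1.75.
f(m₁)=4.15625, f(m₂)=5.96875, f(m₃)=11.03125, f(m₄)=20.84375.
h·[f(m₁) + f(m₂) + f(m₃) + f(m₄)] = 0.5·(42) = 21.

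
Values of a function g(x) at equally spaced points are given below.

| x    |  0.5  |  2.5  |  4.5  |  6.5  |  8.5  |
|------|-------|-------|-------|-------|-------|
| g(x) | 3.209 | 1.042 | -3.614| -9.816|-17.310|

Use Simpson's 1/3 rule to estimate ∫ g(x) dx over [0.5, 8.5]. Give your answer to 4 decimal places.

-37.6167

h = 2, n = 4.
(h/3)·[y₀ + 4y₁ + 2y₂ + 4y₃ + y₄] = 0.666667·(-56.425) = -37.6167.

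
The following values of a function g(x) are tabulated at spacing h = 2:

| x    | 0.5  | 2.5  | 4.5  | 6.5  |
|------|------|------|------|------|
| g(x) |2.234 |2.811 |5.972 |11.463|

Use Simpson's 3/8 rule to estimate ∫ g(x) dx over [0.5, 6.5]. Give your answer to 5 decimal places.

h = 2, n = 3.
(3h/8)·[y₀ + 3y₁ + 3y₂ + y₃] = 0.75·(40.046) = 30.03450.

30.03450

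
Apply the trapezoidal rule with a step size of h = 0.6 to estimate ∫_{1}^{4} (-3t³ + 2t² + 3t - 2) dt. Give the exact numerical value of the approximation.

h = (4 − 1)/5 = 0.6.
Nodes t₀,…,t₅ = 1, 1.6, 2.2, 2.8, 3.4, 4.
f(t) = -3t³ + 2t² + 3t - 2: f₀=0, f₁=-4.368, f₂=-17.664, f₃=-43.776, f₄=-86.592, f₅=-150.
(h/2)·[f₀ + 2f₁ + 2f₂ + 2f₃ + 2f₄ + f₅] = 0.3·(-454.8) = -136.44.

-136.44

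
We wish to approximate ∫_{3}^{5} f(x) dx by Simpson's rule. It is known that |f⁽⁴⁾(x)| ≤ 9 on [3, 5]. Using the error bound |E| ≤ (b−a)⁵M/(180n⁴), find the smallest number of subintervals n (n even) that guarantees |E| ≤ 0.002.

6

Need 288/(180n⁴) ≤ 0.002.
n⁴ ≥ 288/(180·0.002) = 800 ⇒ n ≥ 5.3183, so the smallest even n is 6. (n must be even for Simpson's rule.)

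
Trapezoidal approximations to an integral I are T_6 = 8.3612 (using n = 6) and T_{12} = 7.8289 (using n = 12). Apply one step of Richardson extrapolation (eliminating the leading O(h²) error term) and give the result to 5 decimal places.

7.65147

R = (4·T_{12} − T_6) / 3 = (4·7.8289 − 8.3612)/3 = (22.9544)/3 = 7.65147.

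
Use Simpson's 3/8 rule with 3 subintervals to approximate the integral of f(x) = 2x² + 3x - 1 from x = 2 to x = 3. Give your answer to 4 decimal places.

19.1667

h = (3 − 2)/3 = 0.333333.
Nodes x₀,…,x₃ = 2, 2.333333, 2.666667, 3.
f(x) = 2x² + 3x - 1: f₀=13, f₁=16.888889, f₂=21.222222, f₃=26.
(3h/8)·[f₀ + 3f₁ + 3f₂ + f₃] = 0.125·(153.333333) = 19.1667.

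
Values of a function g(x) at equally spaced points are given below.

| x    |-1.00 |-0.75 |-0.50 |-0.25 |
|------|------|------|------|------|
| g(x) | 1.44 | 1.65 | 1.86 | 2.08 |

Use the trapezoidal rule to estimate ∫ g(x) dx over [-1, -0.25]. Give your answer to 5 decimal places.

1.31750

h = 0.25, n = 3.
(h/2)·[y₀ + 2y₁ + 2y₂ + y₃] = 0.125·(10.54) = 1.31750.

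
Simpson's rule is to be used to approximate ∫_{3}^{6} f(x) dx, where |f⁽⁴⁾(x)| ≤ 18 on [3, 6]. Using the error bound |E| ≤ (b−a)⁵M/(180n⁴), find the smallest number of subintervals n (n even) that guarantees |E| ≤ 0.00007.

Need 4374/(180n⁴) ≤ 0.00007.
n⁴ ≥ 4374/(180·0.00007) = 347143 ⇒ n ≥ 24.2732, so the smallest even n is 26. (n must be even for Simpson's rule.)

26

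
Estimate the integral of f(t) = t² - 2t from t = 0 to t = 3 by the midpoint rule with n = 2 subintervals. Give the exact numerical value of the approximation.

-0.5625

h = (3 − 0)/2 = 1.5.
Midpoints m₁,…,m₂ = 0.75, 2.25.
f(m₁)=-0.9375, f(m₂)=0.5625.
h·[f(m₁) + f(m₂)] = 1.5·(-0.375) = -0.5625.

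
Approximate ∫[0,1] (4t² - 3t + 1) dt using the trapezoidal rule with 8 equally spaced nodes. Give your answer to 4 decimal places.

h = (1 − 0)/7 = 0.142857.
Nodes t₀,…,t₇ = 0, 0.142857, 0.285714, 0.428571, 0.571429, 0.714286, 0.857143, 1.
f(t) = 4t² - 3t + 1: f₀=1, f₁=0.653061, f₂=0.469388, f₃=0.448980, f₄=0.591837, f₅=0.897959, f₆=1.367347, f₇=2.
(h/2)·[f₀ + 2f₁ + 2f₂ + 2f₃ + 2f₄ + 2f₅ + 2f₆ + f₇] = 0.071429·(11.857143) = 0.8469.

0.8469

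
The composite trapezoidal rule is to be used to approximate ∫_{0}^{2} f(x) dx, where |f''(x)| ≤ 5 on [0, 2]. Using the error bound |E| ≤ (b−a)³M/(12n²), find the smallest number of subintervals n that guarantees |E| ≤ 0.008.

Need 40/(12n²) ≤ 0.008.
n² ≥ 40/(12·0.008) = 416.667 ⇒ n ≥ 20.4124, so the smallest n is 21.

21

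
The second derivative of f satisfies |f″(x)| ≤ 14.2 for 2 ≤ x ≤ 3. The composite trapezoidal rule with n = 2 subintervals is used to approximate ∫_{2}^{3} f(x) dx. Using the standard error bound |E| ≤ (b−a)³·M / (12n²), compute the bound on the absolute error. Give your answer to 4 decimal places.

|E| ≤ (1)³·14.2 / (12·2²) = 14.2/48 = 0.2958.

0.2958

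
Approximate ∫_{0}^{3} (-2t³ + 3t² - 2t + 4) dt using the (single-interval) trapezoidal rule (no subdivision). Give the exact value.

-37.5

T = (b−a)/2 · [f(0) + f(3)] = 1.5·[4 + (-29)] = -37.5.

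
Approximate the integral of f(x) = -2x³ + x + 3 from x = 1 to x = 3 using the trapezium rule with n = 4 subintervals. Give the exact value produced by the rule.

-31

h = (3 − 1)/4 = 0.5.
Nodes x₀,…,x₄ = 1, 1.5, 2, 2.5, 3.
f(x) = -2x³ + x + 3: f₀=2, f₁=-2.25, f₂=-11, f₃=-25.75, f₄=-48.
(h/2)·[f₀ + 2f₁ + 2f₂ + 2f₃ + f₄] = 0.25·(-124) = -31.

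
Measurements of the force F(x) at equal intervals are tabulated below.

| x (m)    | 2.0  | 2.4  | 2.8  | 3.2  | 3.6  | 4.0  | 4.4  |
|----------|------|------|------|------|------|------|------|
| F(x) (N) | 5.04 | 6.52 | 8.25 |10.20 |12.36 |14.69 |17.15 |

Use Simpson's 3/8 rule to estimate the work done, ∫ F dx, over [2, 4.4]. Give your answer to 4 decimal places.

25.2075

h = 0.4, n = 6.
(3h/8)·[y₀ + 3y₁ + 3y₂ + 2y₃ + 3y₄ + 3y₅ + y₆] = 0.15·(168.05) = 25.2075.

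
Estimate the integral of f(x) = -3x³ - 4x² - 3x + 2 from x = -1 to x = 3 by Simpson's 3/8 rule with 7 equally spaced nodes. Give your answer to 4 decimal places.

h = (3 − (-1))/6 = 0.666667.
Nodes x₀,…,x₆ = -1, -0.333333, 0.333333, 1, 1.666667, 2.333333, 3.
f(x) = -3x³ - 4x² - 3x + 2: f₀=4, f₁=2.666667, f₂=0.444444, f₃=-8, f₄=-28, f₅=-64.888889, f₆=-124.
(3h/8)·[f₀ + 3f₁ + 3f₂ + 2f₃ + 3f₄ + 3f₅ + f₆] = 0.25·(-405.333333) = -101.3333.

-101.3333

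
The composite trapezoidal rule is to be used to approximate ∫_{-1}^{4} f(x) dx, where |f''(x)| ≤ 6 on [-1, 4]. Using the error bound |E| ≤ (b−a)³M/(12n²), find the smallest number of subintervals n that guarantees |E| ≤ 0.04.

40

Need 750/(12n²) ≤ 0.04.
n² ≥ 750/(12·0.04) = 1562.5 ⇒ n ≥ 39.5285, so the smallest n is 40.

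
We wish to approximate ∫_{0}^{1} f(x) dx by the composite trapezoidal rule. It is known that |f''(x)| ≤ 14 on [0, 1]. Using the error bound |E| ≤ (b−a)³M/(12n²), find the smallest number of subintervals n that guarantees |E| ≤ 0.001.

Need 14/(12n²) ≤ 0.001.
n² ≥ 14/(12·0.001) = 1166.67 ⇒ n ≥ 34.1565, so the smallest n is 35.

35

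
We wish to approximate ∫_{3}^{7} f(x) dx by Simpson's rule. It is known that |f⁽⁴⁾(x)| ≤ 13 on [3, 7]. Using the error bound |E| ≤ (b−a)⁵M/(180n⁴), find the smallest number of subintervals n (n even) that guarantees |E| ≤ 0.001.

18

Need 13312/(180n⁴) ≤ 0.001.
n⁴ ≥ 13312/(180·0.001) = 73955.6 ⇒ n ≥ 16.4908, so the smallest even n is 18. (n must be even for Simpson's rule.)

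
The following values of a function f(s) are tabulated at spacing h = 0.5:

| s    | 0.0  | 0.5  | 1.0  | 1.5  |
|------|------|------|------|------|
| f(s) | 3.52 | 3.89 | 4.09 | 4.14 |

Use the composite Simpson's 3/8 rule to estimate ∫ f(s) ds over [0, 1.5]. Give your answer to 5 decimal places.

h = 0.5, n = 3.
(3h/8)·[y₀ + 3y₁ + 3y₂ + y₃] = 0.1875·(31.60) = 5.92500.

5.92500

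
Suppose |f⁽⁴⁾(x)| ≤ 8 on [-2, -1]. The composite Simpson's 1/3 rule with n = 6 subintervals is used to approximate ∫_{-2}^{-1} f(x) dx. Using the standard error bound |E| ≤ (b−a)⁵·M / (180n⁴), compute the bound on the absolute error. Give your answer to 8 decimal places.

|E| ≤ (1)⁵·8 / (180·6⁴) = 8/233280 = 0.00003429.

0.00003429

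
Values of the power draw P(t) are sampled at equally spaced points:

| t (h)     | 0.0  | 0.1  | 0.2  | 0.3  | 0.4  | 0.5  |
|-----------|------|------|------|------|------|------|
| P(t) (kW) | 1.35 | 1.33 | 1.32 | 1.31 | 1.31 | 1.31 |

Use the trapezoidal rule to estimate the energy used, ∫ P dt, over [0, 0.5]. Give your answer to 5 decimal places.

h = 0.1, n = 5.
(h/2)·[y₀ + 2y₁ + 2y₂ + 2y₃ + 2y₄ + y₅] = 0.05·(13.20) = 0.66000.

0.66000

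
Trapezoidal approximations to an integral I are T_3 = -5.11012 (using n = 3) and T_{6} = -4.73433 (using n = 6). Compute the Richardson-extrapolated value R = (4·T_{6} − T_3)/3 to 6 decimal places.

R = (4·T_{6} − T_3) / 3 = (4·(-4.73433) − (-5.11012))/3 = (-13.82720)/3 = -4.609067.

-4.609067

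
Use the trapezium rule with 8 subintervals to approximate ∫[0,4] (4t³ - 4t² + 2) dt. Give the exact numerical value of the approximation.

182

h = (4 − 0)/8 = 0.5.
Nodes t₀,…,t₈ = 0, 0.5, 1, 1.5, 2, 2.5, 3, 3.5, 4.
f(t) = 4t³ - 4t² + 2: f₀=2, f₁=1.5, f₂=2, f₃=6.5, f₄=18, f₅=39.5, f₆=74, f₇=124.5, f₈=194.
(h/2)·[f₀ + 2f₁ + 2f₂ + 2f₃ + 2f₄ + 2f₅ + 2f₆ + 2f₇ + f₈] = 0.25·(728) = 182.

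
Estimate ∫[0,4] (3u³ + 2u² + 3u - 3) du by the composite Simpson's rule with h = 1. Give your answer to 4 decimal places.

246.6667

h = (4 − 0)/4 = 1.
Nodes u₀,…,u₄ = 0, 1, 2, 3, 4.
f(u) = 3u³ + 2u² + 3u - 3: f₀=-3, f₁=5, f₂=35, f₃=105, f₄=233.
(h/3)·[f₀ + 4f₁ + 2f₂ + 4f₃ + f₄] = 0.333333·(740) = 246.6667.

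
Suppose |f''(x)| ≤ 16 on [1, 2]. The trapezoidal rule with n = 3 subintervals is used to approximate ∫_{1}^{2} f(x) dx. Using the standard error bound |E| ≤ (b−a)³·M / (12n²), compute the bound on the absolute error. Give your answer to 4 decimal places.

0.1481

|E| ≤ (1)³·16 / (12·3²) = 16/108 = 0.1481.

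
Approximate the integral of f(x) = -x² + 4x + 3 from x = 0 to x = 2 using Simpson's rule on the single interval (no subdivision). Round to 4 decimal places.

11.3333

S = (b−a)/6 · [f(0) + 4f(1) + f(2)] = 0.333333·[3 + 4·6 + 7] = 11.3333.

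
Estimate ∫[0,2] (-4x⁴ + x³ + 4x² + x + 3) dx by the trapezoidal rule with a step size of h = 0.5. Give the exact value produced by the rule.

h = (2 − 0)/4 = 0.5.
Nodes x₀,…,x₄ = 0, 0.5, 1, 1.5, 2.
f(x) = -4x⁴ + x³ + 4x² + x + 3: f₀=3, f₁=4.375, f₂=5, f₃=-3.375, f₄=-35.
(h/2)·[f₀ + 2f₁ + 2f₂ + 2f₃ + f₄] = 0.25·(-20) = -5.

-5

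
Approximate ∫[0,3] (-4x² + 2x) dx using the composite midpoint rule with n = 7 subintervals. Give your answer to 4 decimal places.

h = (3 − 0)/7 = 0.428571.
Midpoints m₁,…,m₇ = 0.214286, 0.642857, 1.071429, 1.5, 1.928571, 2.357143, 2.785714.
f(m₁)=0.244898, f(m₂)=-0.367347, f(m₃)=-2.448980, f(m₄)=-6, f(m₅)=-11.020408, f(m₆)=-17.510204, f(m₇)=-25.469388.
h·[f(m₁) + f(m₂) + f(m₃) + f(m₄) + f(m₅) + f(m₆) + f(m₇)] = 0.428571·(-62.571429) = -26.8163.

-26.8163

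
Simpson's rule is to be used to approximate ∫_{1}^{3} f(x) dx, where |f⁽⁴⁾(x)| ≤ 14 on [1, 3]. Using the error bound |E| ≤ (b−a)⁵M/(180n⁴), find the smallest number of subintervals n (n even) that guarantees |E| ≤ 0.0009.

8

Need 448/(180n⁴) ≤ 0.0009.
n⁴ ≥ 448/(180·0.0009) = 2765.43 ⇒ n ≥ 7.2517, so the smallest even n is 8. (n must be even for Simpson's rule.)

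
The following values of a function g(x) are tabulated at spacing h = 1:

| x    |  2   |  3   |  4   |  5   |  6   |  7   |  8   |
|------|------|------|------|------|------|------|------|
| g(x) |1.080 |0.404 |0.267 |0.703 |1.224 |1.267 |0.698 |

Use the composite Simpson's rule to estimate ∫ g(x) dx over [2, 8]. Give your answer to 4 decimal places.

4.7520

h = 1, n = 6.
(h/3)·[y₀ + 4y₁ + 2y₂ + 4y₃ + 2y₄ + 4y₅ + y₆] = 0.333333·(14.256) = 4.7520.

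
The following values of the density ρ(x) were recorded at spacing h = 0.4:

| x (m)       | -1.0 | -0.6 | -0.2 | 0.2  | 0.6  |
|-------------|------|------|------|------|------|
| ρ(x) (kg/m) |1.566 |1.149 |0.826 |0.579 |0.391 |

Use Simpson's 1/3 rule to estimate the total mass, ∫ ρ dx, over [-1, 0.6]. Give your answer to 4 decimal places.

1.4028

h = 0.4, n = 4.
(h/3)·[y₀ + 4y₁ + 2y₂ + 4y₃ + y₄] = 0.133333·(10.521) = 1.4028.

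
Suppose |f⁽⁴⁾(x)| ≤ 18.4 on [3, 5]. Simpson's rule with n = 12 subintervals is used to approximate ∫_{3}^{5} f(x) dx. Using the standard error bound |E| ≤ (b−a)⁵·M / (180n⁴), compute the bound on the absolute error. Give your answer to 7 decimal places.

|E| ≤ (2)⁵·18.4 / (180·12⁴) = 588.8/3732480 = 0.0001578.

0.0001578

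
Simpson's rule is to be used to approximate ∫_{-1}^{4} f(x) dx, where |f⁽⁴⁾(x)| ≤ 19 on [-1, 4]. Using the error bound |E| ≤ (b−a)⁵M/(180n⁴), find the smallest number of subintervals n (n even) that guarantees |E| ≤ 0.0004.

Need 59375/(180n⁴) ≤ 0.0004.
n⁴ ≥ 59375/(180·0.0004) = 824653 ⇒ n ≥ 30.1348, so the smallest even n is 32. (n must be even for Simpson's rule.)

32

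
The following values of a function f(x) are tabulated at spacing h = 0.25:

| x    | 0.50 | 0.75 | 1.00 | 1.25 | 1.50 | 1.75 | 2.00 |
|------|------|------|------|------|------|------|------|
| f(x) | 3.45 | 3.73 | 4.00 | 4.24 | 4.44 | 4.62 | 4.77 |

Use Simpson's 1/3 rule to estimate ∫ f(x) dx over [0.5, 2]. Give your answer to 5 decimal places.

h = 0.25, n = 6.
(h/3)·[y₀ + 4y₁ + 2y₂ + 4y₃ + 2y₄ + 4y₅ + y₆] = 0.083333·(75.46) = 6.28833.

6.28833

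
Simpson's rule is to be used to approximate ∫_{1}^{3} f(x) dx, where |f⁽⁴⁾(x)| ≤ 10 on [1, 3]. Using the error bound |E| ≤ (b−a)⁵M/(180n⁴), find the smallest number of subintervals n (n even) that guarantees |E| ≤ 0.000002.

32

Need 320/(180n⁴) ≤ 0.000002.
n⁴ ≥ 320/(180·0.000002) = 888889 ⇒ n ≥ 30.7052, so the smallest even n is 32. (n must be even for Simpson's rule.)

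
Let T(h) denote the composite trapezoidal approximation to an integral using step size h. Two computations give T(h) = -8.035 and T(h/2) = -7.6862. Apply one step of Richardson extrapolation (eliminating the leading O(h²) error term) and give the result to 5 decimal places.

R = (4·T(h/2) − T(h)) / 3 = (4·(-7.6862) − (-8.035))/3 = (-22.7098)/3 = -7.56993.

-7.56993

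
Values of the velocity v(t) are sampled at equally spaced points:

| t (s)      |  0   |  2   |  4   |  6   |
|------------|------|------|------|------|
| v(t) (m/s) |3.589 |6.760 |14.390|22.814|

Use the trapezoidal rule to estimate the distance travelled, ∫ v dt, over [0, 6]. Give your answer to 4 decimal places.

h = 2, n = 3.
(h/2)·[y₀ + 2y₁ + 2y₂ + y₃] = 1·(68.703) = 68.7030.

68.7030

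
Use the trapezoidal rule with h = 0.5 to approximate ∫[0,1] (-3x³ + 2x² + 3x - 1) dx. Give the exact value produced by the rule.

0.3125

h = (1 − 0)/2 = 0.5.
Nodes x₀,…,x₂ = 0, 0.5, 1.
f(x) = -3x³ + 2x² + 3x - 1: f₀=-1, f₁=0.625, f₂=1.
(h/2)·[f₀ + 2f₁ + f₂] = 0.25·(1.25) = 0.3125.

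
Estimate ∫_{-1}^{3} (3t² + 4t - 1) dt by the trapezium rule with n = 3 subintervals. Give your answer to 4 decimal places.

43.5556

h = (3 − (-1))/3 = 1.333333.
Nodes t₀,…,t₃ = -1, 0.333333, 1.666667, 3.
f(t) = 3t² + 4t - 1: f₀=-2, f₁=0.666667, f₂=14, f₃=38.
(h/2)·[f₀ + 2f₁ + 2f₂ + f₃] = 0.666667·(65.333333) = 43.5556.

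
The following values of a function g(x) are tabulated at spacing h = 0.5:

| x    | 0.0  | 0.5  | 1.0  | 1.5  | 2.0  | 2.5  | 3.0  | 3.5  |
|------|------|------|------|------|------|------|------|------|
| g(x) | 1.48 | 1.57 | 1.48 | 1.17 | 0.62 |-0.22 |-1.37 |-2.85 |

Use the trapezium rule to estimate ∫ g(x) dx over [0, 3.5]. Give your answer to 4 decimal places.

1.2825

h = 0.5, n = 7.
(h/2)·[y₀ + 2y₁ + 2y₂ + 2y₃ + 2y₄ + 2y₅ + 2y₆ + y₇] = 0.25·(5.13) = 1.2825.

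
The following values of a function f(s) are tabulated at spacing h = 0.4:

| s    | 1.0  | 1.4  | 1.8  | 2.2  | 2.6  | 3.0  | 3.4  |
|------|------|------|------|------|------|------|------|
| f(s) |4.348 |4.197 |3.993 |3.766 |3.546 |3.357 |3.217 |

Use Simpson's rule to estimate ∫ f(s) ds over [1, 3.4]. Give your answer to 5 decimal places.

h = 0.4, n = 6.
(h/3)·[y₀ + 4y₁ + 2y₂ + 4y₃ + 2y₄ + 4y₅ + y₆] = 0.133333·(67.923) = 9.05640.

9.05640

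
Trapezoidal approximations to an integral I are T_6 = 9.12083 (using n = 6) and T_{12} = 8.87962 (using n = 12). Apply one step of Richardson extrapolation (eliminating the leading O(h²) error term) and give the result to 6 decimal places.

R = (4·T_{12} − T_6) / 3 = (4·8.87962 − 9.12083)/3 = (26.39765)/3 = 8.799217.

8.799217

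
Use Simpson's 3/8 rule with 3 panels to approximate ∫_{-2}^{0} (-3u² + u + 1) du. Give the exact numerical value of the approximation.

h = (0 − (-2))/3 = 0.666667.
Nodes u₀,…,u₃ = -2, -1.333333, -0.666667, 0.
f(u) = -3u² + u + 1: f₀=-13, f₁=-5.666667, f₂=-1, f₃=1.
(3h/8)·[f₀ + 3f₁ + 3f₂ + f₃] = 0.25·(-32) = -8.

-8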